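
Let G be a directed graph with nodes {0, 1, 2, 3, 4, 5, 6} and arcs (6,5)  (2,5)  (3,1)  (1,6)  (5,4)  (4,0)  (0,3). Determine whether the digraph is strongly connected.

There is no directed path from 4 to 2, so the graph is not strongly connected.

No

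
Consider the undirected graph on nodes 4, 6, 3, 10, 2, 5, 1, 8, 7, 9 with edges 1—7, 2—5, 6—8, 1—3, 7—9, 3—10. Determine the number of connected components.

4

4 is isolated — a component by itself.
Starting from 6 we can reach 6, 8. That is one component of size 2.
Starting from 2 we can reach 2, 5. That is one component of size 2.
Starting from 1 we can reach 1, 3, 7, 9, 10. That is one component of size 5.
Total: 4 components.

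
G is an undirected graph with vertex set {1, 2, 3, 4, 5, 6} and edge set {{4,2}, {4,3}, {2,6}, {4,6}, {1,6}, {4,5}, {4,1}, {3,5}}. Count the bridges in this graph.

0

The edges on the cycle 4-3-5-4 are not bridges since each lies on that cycle.
Every edge lies on some cycle, so there are no bridges.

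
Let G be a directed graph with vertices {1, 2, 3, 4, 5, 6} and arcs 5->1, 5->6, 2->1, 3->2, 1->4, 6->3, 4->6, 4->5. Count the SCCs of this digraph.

1

{1, 2, 3, 4, 5, 6} are all mutually reachable — one SCC of size 6.
That gives 1 strongly connected component.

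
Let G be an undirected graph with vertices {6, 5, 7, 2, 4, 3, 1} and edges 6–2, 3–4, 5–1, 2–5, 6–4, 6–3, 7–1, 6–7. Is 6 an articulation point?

Yes

Deleting 6 raises the number of components from 1 to 2, so 6 is a cut vertex.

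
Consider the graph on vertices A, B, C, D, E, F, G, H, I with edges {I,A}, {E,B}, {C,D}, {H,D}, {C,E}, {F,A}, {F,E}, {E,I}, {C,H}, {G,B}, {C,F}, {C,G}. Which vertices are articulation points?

C

Removing C increases the component count from 1 to 2, so C is a cut vertex.
By contrast removing I leaves 1 component; it is not a cut vertex. No other vertex is a cut vertex either.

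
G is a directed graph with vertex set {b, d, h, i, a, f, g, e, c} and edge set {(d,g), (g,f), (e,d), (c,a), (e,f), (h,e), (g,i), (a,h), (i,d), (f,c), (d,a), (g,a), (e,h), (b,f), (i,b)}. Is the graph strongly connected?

Yes

From a we can reach every vertex (a, b, c, d, e, f, g, h, i), and every vertex can reach a (a, b, c, d, e, f, g, h, i). So the whole graph is one strongly connected component.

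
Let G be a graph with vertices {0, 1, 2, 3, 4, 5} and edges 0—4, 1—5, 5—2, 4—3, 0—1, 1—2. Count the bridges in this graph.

3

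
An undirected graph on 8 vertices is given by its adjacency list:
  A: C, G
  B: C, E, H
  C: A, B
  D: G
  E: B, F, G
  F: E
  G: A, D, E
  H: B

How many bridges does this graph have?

3

The edges on the cycle B-E-G-A-C-B are not bridges since each lies on that cycle.
But removing G-D disconnects G from D; removing E-F disconnects E from F; removing B-H disconnects B from H — these are bridges.
That makes 3 bridges.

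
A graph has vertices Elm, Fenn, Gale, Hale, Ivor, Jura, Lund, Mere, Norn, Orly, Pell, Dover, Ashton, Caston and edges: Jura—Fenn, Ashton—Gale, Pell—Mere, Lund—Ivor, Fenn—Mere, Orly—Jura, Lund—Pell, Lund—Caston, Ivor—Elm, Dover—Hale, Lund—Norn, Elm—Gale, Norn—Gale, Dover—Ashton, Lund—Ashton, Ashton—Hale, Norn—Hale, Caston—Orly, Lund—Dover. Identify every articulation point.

Lund

Removing Lund increases the component count from 1 to 2, so Lund is a cut vertex.
By contrast removing Jura leaves 1 component; it is not a cut vertex. No other vertex is a cut vertex either.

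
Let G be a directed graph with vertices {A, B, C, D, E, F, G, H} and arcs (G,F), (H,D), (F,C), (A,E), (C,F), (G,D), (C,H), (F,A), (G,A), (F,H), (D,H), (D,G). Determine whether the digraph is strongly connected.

There is no directed path from A to B, so the graph is not strongly connected.

No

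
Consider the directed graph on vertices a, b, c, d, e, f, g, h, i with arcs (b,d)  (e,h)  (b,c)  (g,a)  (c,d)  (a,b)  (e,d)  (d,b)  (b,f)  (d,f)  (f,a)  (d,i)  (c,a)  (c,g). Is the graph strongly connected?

No

There is no directed path from h to e, so the graph is not strongly connected.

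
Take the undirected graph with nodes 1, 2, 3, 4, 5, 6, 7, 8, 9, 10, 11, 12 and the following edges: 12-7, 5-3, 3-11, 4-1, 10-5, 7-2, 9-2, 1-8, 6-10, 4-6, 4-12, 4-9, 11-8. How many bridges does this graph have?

0

The edges on the cycle 4-6-10-5-3-11-8-1-4 are not bridges since each lies on that cycle.
Every edge lies on some cycle, so there are no bridges.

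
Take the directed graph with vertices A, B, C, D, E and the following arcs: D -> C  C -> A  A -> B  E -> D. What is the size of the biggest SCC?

{B} is an SCC by itself.
{C} is an SCC by itself.
{E} is an SCC by itself.
{D} is an SCC by itself.
{A} is an SCC by itself.
The largest has 1 vertex.

1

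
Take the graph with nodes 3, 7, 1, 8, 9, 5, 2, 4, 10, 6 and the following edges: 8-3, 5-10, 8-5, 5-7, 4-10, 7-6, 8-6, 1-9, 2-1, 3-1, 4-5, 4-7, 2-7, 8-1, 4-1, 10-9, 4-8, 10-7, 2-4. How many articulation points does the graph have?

0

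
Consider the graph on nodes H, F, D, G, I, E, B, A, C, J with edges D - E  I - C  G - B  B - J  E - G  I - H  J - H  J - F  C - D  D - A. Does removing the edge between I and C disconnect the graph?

No

After removing I - C, the path I-H-J-B-G-E-D-C still connects them, so the edge is not a bridge.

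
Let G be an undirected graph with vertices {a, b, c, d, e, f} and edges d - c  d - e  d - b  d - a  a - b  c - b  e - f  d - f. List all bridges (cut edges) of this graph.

none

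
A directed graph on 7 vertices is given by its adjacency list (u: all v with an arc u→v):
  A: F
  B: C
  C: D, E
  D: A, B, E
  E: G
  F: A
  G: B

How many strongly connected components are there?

{B, C, D, E, G} are all mutually reachable — one SCC of size 5.
{A, F} are all mutually reachable — one SCC of size 2.
That gives 2 strongly connected components.

2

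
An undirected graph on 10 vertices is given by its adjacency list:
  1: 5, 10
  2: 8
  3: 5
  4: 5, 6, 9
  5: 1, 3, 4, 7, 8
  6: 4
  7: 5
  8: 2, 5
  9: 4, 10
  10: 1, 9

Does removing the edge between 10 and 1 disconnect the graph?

After removing 10-1, the path 10-9-4-5-1 still connects them, so the edge is not a bridge.

No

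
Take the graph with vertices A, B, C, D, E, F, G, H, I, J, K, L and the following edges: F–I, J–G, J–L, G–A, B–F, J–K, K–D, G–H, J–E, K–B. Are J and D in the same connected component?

From J we can reach A, B, D, E, F, G, H, I, J, K, L, which includes D.

Yes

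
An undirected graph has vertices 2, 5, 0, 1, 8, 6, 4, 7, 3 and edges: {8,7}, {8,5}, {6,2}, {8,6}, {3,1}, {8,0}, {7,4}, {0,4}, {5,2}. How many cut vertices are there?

Removing 8 increases the component count from 2 to 3, so 8 is a cut vertex.
By contrast removing 0 leaves 2 components; it is not a cut vertex. No other vertex is a cut vertex either.

1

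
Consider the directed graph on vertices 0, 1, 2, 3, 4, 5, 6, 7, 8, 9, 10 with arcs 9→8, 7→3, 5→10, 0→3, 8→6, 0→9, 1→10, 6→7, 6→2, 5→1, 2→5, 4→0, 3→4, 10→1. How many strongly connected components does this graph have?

{0, 3, 4, 6, 7, 8, 9} are all mutually reachable — one SCC of size 7.
{1, 10} are all mutually reachable — one SCC of size 2.
{5} is an SCC by itself.
{2} is an SCC by itself.
That gives 4 strongly connected components.

4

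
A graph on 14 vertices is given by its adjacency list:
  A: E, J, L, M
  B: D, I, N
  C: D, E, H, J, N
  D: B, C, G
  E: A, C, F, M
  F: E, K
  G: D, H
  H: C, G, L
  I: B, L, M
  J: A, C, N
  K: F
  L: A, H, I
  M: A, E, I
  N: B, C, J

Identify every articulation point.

E, F

Removing E increases the component count from 1 to 2, so E is a cut vertex.
Removing F increases the component count from 1 to 2, so F is a cut vertex.
By contrast removing K leaves 1 component; it is not a cut vertex. No other vertex is a cut vertex either.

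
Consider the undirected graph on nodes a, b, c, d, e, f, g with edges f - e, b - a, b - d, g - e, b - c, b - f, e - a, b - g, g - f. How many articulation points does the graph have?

1

Removing b increases the component count from 1 to 3, so b is a cut vertex.
By contrast removing d leaves 1 component; it is not a cut vertex. No other vertex is a cut vertex either.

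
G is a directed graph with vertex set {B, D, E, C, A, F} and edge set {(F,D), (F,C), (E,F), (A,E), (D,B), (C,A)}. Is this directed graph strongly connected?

No

There is no directed path from B to E, so the graph is not strongly connected.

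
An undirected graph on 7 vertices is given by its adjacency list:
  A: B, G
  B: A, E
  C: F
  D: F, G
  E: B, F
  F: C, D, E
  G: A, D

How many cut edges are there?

The edges on the cycle F-D-G-A-B-E-F are not bridges since each lies on that cycle.
But removing F-C disconnects F from C — this is a bridge.

1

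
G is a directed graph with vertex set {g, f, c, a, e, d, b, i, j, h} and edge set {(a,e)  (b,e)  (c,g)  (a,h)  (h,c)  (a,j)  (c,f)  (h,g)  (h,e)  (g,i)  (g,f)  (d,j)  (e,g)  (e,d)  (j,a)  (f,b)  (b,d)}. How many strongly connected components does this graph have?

{a, b, c, d, e, f, g, h, j} are all mutually reachable — one SCC of size 9.
{i} is an SCC by itself.
That gives 2 strongly connected components.

2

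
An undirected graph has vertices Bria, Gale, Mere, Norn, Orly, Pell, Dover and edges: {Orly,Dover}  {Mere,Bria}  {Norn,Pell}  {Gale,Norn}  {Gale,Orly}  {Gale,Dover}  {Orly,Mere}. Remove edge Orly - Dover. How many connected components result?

1

Orly and Dover are still connected via Orly-Gale-Dover, so the component count stays at 1.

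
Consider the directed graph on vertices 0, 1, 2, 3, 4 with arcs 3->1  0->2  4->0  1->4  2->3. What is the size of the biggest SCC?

{0, 1, 2, 3, 4} are all mutually reachable — one SCC of size 5.
The largest has 5 vertices.

5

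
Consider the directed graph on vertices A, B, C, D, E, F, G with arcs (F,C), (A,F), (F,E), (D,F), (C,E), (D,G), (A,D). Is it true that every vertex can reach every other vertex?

No

There is no directed path from D to A, so the graph is not strongly connected.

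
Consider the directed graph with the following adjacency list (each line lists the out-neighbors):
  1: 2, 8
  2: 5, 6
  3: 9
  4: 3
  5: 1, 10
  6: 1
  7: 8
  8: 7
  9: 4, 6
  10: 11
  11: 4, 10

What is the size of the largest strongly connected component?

9

{1, 2, 3, 4, 5, 6, 9, 10, 11} are all mutually reachable — one SCC of size 9.
{7, 8} are all mutually reachable — one SCC of size 2.
The largest has 9 vertices.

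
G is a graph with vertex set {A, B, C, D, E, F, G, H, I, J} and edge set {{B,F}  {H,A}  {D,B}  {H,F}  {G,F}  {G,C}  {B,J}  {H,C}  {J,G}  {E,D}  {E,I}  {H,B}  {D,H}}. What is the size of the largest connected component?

10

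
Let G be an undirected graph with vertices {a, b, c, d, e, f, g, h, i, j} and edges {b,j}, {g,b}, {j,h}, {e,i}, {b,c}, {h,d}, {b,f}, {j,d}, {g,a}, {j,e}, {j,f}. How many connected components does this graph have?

Starting from a we can reach a, b, c, d, e, f, g, h, i, j. That is one component of size 10.
Total: 1 component.

1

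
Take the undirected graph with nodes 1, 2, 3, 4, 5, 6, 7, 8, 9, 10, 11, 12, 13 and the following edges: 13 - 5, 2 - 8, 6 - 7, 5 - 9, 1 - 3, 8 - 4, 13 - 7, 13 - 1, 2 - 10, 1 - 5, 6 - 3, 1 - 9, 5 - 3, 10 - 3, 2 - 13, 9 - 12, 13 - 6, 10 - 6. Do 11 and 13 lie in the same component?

The component containing 11 is {11}, and 13 is not in it.

No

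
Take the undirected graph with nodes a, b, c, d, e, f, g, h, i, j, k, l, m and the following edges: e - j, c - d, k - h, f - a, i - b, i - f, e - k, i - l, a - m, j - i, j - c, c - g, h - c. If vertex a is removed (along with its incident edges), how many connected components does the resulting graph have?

2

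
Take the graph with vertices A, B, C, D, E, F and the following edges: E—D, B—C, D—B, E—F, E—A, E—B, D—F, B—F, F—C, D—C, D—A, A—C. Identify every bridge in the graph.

none

The edges on the cycle D-B-F-D are not bridges since each lies on that cycle.
Every edge lies on some cycle, so there are no bridges.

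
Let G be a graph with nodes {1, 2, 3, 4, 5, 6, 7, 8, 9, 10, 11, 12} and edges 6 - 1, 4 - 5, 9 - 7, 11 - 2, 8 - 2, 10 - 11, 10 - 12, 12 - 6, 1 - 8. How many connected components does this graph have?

3 is isolated — a component by itself.
Starting from 7 we can reach 7, 9. That is one component of size 2.
Starting from 4 we can reach 4, 5. That is one component of size 2.
Starting from 1 we can reach 1, 2, 6, 8, 10, 11, 12. That is one component of size 7.
Total: 4 components.

4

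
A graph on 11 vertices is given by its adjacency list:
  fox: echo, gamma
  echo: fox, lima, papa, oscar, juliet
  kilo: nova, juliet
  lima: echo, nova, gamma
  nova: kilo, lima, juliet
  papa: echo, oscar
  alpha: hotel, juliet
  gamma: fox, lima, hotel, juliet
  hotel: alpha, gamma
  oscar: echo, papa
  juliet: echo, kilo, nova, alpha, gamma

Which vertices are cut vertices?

echo

Removing echo increases the component count from 1 to 2, so echo is a cut vertex.
By contrast removing juliet leaves 1 component; it is not a cut vertex. No other vertex is a cut vertex either.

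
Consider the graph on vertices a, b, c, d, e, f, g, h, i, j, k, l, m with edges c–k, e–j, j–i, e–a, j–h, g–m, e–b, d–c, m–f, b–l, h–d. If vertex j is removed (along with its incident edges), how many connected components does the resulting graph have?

4

With j gone, the remaining components are: {i}; {f, g, m}; {a, b, e, l}; {c, d, h, k}.
That is 4 components.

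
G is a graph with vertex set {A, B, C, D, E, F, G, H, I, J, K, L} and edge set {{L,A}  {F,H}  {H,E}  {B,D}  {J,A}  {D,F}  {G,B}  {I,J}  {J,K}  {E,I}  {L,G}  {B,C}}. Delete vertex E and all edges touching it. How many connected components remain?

1

With E gone, the remaining components are: {A, B, C, D, F, G, H, I, J, K, L}.
That is 1 component.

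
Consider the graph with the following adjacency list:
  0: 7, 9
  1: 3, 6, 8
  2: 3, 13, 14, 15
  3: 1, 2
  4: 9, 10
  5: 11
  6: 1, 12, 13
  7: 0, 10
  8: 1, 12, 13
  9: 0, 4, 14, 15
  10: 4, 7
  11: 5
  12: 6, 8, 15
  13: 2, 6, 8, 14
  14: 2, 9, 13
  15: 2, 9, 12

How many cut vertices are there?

Removing 9 increases the component count from 2 to 3, so 9 is a cut vertex.
By contrast removing 2 leaves 2 components; it is not a cut vertex. No other vertex is a cut vertex either.

1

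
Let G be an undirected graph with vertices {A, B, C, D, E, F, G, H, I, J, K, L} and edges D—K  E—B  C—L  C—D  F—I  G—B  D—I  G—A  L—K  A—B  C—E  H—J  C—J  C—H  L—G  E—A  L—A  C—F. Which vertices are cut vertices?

Removing C increases the component count from 1 to 2, so C is a cut vertex.
By contrast removing I leaves 1 component; it is not a cut vertex. No other vertex is a cut vertex either.

C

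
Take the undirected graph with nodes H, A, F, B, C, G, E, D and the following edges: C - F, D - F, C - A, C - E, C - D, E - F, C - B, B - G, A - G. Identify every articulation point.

Removing C increases the component count from 2 to 3, so C is a cut vertex.
By contrast removing D leaves 2 components; it is not a cut vertex. No other vertex is a cut vertex either.

C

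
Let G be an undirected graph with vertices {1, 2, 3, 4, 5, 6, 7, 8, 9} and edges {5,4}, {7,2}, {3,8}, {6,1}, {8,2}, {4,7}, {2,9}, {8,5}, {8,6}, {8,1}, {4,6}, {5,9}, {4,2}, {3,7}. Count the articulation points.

Removing 3, for instance, still leaves 1 component. No single vertex removal increases the component count — the graph has no articulation points.

0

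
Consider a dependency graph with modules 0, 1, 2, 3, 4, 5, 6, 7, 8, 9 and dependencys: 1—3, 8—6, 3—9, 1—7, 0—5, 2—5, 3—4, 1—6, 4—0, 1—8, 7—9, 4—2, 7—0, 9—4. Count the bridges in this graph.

The edges on the cycle 1-8-6-1 are not bridges since each lies on that cycle.
Every edge lies on some cycle, so there are no bridges.

0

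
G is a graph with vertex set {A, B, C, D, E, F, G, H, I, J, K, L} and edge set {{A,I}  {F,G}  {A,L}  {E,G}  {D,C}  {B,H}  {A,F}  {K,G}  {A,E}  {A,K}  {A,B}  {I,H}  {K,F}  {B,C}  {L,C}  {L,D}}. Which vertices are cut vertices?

A

Removing A increases the component count from 2 to 3, so A is a cut vertex.
By contrast removing I leaves 2 components; it is not a cut vertex. No other vertex is a cut vertex either.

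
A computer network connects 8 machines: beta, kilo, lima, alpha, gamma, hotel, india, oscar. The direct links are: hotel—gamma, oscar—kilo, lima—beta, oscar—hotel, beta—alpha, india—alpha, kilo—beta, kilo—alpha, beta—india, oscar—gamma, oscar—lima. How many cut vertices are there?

1

Removing oscar increases the component count from 1 to 2, so oscar is a cut vertex.
By contrast removing hotel leaves 1 component; it is not a cut vertex. No other vertex is a cut vertex either.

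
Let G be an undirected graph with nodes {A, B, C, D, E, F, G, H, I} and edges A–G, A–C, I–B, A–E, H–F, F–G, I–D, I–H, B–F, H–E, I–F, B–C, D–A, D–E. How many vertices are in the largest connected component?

9

Starting from A we can reach A, B, C, D, E, F, G, H, I. That is one component of size 9.
The largest has 9 vertices.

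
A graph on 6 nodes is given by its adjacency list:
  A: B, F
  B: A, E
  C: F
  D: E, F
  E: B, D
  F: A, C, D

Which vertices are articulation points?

F

Removing F increases the component count from 1 to 2, so F is a cut vertex.
By contrast removing E leaves 1 component; it is not a cut vertex. No other vertex is a cut vertex either.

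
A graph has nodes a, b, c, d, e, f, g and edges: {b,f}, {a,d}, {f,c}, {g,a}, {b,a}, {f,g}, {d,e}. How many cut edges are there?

The edges on the cycle b-f-g-a-b are not bridges since each lies on that cycle.
But removing a - d disconnects a from d; removing f - c disconnects f from c; removing d - e disconnects d from e — these are bridges.
That makes 3 bridges.

3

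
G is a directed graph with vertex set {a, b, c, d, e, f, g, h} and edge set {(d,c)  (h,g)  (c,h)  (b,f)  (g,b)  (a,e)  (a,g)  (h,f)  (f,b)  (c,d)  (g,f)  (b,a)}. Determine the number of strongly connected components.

{a, b, f, g} are all mutually reachable — one SCC of size 4.
{c, d} are all mutually reachable — one SCC of size 2.
{h} is an SCC by itself.
{e} is an SCC by itself.
That gives 4 strongly connected components.

4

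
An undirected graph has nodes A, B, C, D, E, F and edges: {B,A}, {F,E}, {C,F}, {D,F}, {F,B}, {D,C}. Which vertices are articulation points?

B, F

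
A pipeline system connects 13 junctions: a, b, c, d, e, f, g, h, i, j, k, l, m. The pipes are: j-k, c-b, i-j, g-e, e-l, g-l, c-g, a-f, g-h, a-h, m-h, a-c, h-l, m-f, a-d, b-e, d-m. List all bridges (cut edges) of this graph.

i-j, j-k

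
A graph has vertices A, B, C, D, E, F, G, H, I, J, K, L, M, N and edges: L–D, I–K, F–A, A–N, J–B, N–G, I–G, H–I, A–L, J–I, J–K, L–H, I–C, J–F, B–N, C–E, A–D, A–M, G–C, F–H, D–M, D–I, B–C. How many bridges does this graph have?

The edges on the cycle J-F-A-N-B-J are not bridges since each lies on that cycle.
But removing E–C disconnects E from C — this is a bridge.

1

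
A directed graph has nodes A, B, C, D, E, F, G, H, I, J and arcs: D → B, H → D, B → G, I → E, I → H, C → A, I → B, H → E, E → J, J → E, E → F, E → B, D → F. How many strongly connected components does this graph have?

{E, J} are all mutually reachable — one SCC of size 2.
{A} is an SCC by itself.
{B} is an SCC by itself.
{F} is an SCC by itself.
{G} is an SCC by itself.
(and 4 more singleton SCCs)
That gives 9 strongly connected components.

9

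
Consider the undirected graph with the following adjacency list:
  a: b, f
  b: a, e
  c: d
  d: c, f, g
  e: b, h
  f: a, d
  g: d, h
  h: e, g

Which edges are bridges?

The edges on the cycle g-d-f-a-b-e-h-g are not bridges since each lies on that cycle.
But removing d-c disconnects d from c — this is a bridge.

c-d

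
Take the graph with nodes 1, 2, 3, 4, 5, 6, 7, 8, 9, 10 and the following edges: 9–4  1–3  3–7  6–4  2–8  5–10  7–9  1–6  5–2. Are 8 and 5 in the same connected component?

Yes

From 8 we can reach 2, 5, 8, 10, which includes 5.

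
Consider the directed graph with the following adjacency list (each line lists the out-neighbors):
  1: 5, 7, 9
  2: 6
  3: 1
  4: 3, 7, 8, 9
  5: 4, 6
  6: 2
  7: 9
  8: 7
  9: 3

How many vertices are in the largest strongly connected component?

{1, 3, 4, 5, 7, 8, 9} are all mutually reachable — one SCC of size 7.
{2, 6} are all mutually reachable — one SCC of size 2.
The largest has 7 vertices.

7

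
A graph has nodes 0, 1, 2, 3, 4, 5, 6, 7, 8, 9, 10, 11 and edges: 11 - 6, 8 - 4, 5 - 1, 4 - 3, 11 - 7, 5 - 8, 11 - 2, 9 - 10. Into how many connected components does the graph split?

4

0 is isolated — a component by itself.
Starting from 9 we can reach 9, 10. That is one component of size 2.
Starting from 2 we can reach 2, 6, 7, 11. That is one component of size 4.
Starting from 1 we can reach 1, 3, 4, 5, 8. That is one component of size 5.
Total: 4 components.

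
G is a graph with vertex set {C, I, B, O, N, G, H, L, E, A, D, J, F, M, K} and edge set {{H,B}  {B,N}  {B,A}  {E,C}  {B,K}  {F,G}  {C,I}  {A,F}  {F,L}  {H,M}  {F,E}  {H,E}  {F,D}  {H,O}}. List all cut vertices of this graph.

B, C, E, F, H

Removing B increases the component count from 2 to 4, so B is a cut vertex.
Removing C increases the component count from 2 to 3, so C is a cut vertex.
Removing E increases the component count from 2 to 3, so E is a cut vertex.
Likewise F, H are cut vertices.
By contrast removing L leaves 2 components; it is not a cut vertex. No other vertex is a cut vertex either.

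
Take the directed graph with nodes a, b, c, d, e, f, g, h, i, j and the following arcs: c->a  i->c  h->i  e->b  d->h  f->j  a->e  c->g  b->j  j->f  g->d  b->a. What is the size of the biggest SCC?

{c, d, g, h, i} are all mutually reachable — one SCC of size 5.
{a, b, e} are all mutually reachable — one SCC of size 3.
{f, j} are all mutually reachable — one SCC of size 2.
The largest has 5 vertices.

5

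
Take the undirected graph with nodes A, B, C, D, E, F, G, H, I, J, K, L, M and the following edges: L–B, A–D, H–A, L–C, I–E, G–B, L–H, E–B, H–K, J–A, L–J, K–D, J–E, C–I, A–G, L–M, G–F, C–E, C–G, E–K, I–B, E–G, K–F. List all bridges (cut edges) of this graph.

L-M

The edges on the cycle L-J-E-K-F-G-A-H-L are not bridges since each lies on that cycle.
But removing M–L disconnects M from L — this is a bridge.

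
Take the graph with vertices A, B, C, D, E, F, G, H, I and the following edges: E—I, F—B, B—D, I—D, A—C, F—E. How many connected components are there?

4

G is isolated — a component by itself.
H is isolated — a component by itself.
Starting from A we can reach A, C. That is one component of size 2.
Starting from B we can reach B, D, E, F, I. That is one component of size 5.
Total: 4 components.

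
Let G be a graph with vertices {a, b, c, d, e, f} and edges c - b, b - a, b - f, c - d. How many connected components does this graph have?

e is isolated — a component by itself.
Starting from a we can reach a, b, c, d, f. That is one component of size 5.
Total: 2 components.

2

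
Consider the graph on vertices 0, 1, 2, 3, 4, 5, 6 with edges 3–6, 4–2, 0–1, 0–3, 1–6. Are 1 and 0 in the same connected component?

Yes

From 1 we can reach 0, 1, 3, 6, which includes 0.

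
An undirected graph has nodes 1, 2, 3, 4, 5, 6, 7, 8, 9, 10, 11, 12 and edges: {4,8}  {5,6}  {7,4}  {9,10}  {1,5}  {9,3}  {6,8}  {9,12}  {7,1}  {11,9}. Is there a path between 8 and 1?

From 8 we can reach 1, 4, 5, 6, 7, 8, which includes 1.

Yes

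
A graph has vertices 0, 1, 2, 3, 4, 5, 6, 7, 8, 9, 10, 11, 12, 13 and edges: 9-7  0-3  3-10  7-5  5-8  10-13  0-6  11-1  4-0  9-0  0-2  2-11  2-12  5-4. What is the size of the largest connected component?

Starting from 0 we can reach 0, 1, 2, 3, 4, 5, 6, 7, 8, 9, 10, 11, 12, 13. That is one component of size 14.
The largest has 14 vertices.

14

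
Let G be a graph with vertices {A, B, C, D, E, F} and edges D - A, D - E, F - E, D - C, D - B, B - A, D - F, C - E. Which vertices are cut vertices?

D

Removing D increases the component count from 1 to 2, so D is a cut vertex.
By contrast removing A leaves 1 component; it is not a cut vertex. No other vertex is a cut vertex either.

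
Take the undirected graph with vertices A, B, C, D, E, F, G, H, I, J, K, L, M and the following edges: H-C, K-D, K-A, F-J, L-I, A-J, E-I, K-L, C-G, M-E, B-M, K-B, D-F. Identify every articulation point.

C, K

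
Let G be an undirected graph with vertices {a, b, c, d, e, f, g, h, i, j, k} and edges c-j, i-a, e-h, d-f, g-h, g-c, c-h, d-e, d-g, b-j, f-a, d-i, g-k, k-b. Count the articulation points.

1

Removing d increases the component count from 1 to 2, so d is a cut vertex.
By contrast removing k leaves 1 component; it is not a cut vertex. No other vertex is a cut vertex either.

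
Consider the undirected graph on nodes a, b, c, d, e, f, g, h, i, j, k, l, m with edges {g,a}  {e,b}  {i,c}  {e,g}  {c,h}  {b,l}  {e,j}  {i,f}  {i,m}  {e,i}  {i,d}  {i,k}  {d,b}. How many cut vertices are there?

Removing b increases the component count from 1 to 2, so b is a cut vertex.
Removing c increases the component count from 1 to 2, so c is a cut vertex.
Removing e increases the component count from 1 to 3, so e is a cut vertex.
Likewise g, i are cut vertices.
By contrast removing a leaves 1 component; it is not a cut vertex. No other vertex is a cut vertex either.

5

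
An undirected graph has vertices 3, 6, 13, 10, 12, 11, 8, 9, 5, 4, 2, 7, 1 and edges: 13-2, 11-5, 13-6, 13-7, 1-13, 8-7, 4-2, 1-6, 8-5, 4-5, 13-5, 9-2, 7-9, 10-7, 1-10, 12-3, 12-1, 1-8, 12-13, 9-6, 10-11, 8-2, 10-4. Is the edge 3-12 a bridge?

Yes

Removing 3-12 leaves no path between 3 and 12: the component count goes from 1 to 2. So it is a bridge.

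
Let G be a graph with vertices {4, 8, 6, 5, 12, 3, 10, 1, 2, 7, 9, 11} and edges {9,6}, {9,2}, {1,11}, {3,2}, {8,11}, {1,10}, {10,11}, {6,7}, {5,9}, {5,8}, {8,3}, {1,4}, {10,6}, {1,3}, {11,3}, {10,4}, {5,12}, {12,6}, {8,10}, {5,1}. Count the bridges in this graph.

1

The edges on the cycle 5-9-2-3-8-5 are not bridges since each lies on that cycle.
But removing 6-7 disconnects 6 from 7 — this is a bridge.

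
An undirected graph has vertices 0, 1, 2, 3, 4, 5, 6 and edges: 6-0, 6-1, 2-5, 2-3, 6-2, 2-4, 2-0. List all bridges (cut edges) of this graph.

The edges on the cycle 6-2-0-6 are not bridges since each lies on that cycle.
But removing 2-3 disconnects 2 from 3; removing 2-4 disconnects 2 from 4; removing 2-5 disconnects 2 from 5; removing 6-1 disconnects 6 from 1 — these are bridges.

1-6, 2-3, 2-4, 2-5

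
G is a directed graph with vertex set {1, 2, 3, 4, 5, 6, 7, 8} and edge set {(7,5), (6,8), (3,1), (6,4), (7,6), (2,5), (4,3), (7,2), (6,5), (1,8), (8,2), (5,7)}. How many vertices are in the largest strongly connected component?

8

{1, 2, 3, 4, 5, 6, 7, 8} are all mutually reachable — one SCC of size 8.
The largest has 8 vertices.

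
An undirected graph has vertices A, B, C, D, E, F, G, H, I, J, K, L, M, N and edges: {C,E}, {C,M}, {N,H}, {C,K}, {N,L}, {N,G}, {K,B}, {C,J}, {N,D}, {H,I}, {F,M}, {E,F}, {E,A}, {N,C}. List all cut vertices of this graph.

Removing C increases the component count from 1 to 4, so C is a cut vertex.
Removing E increases the component count from 1 to 2, so E is a cut vertex.
Removing H increases the component count from 1 to 2, so H is a cut vertex.
Likewise K, N are cut vertices.
By contrast removing G leaves 1 component; it is not a cut vertex. No other vertex is a cut vertex either.

C, E, H, K, N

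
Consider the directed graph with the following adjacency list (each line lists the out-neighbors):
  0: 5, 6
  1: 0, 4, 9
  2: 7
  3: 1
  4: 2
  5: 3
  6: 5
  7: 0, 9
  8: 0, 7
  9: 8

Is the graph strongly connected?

Yes

From 6 we can reach every vertex (0, 1, 2, 3, 4, 5, 6, 7, 8, 9), and every vertex can reach 6 (0, 1, 2, 3, 4, 5, 6, 7, 8, 9). So the whole graph is one strongly connected component.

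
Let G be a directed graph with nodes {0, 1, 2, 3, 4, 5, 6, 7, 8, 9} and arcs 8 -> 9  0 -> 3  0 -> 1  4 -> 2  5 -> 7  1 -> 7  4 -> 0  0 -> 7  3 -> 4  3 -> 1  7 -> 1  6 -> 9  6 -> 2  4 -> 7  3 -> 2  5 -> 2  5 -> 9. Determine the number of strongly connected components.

{0, 3, 4} are all mutually reachable — one SCC of size 3.
{1, 7} are all mutually reachable — one SCC of size 2.
{9} is an SCC by itself.
{8} is an SCC by itself.
{5} is an SCC by itself.
(and 2 more singleton SCCs)
That gives 7 strongly connected components.

7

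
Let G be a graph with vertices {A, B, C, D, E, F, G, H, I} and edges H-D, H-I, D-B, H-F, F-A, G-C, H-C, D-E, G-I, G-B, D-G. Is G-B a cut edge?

After removing G-B, the path G-D-B still connects them, so the edge is not a bridge.

No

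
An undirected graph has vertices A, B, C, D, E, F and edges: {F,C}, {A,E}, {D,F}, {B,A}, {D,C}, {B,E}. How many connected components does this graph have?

2

Starting from A we can reach A, B, E. That is one component of size 3.
Starting from C we can reach C, D, F. That is one component of size 3.
Total: 2 components.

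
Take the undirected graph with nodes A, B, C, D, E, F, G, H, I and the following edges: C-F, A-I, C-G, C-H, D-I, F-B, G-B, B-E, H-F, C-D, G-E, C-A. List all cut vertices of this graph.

C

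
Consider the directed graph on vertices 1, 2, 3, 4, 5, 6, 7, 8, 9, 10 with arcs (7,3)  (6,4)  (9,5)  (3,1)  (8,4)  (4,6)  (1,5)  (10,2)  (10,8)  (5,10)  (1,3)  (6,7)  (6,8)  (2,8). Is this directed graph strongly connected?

There is no directed path from 1 to 9, so the graph is not strongly connected.

No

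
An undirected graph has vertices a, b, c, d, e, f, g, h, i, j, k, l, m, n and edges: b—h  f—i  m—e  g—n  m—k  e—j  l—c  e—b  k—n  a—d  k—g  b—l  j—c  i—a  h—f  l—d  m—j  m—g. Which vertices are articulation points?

Removing m increases the component count from 1 to 2, so m is a cut vertex.
By contrast removing a leaves 1 component; it is not a cut vertex. No other vertex is a cut vertex either.

m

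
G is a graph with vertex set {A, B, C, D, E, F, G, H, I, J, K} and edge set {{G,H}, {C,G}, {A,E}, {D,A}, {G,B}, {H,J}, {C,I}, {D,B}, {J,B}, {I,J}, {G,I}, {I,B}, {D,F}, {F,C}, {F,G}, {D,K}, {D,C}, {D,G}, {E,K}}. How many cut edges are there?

0

The edges on the cycle D-A-E-K-D are not bridges since each lies on that cycle.
Every edge lies on some cycle, so there are no bridges.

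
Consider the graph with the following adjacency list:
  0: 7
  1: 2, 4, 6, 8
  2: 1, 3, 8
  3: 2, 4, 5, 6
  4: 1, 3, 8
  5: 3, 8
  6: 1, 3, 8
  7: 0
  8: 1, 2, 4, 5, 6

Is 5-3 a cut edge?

After removing 5-3, the path 5-8-6-3 still connects them, so the edge is not a bridge.

No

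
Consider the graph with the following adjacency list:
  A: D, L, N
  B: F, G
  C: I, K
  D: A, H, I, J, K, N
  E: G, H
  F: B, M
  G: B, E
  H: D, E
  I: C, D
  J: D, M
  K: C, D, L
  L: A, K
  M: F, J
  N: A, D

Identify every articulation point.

Removing D increases the component count from 1 to 2, so D is a cut vertex.
By contrast removing E leaves 1 component; it is not a cut vertex. No other vertex is a cut vertex either.

D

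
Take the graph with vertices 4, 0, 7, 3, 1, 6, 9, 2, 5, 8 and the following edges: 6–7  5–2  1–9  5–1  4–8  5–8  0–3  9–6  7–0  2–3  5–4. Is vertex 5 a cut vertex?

Yes

Deleting 5 raises the number of components from 1 to 2, so 5 is a cut vertex.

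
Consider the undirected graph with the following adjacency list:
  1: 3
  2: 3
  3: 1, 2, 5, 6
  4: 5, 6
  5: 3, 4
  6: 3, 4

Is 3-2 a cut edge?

Yes

Removing 3-2 leaves no path between 3 and 2: the component count goes from 1 to 2. So it is a bridge.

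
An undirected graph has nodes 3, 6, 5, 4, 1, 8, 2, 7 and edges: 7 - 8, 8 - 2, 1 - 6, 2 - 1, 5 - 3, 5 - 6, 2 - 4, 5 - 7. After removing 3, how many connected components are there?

With 3 gone, the remaining components are: {1, 2, 4, 5, 6, 7, 8}.
That is 1 component.

1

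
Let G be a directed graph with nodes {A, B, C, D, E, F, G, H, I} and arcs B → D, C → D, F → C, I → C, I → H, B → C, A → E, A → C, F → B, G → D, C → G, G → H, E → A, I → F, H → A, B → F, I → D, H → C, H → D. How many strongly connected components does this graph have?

{A, C, E, G, H} are all mutually reachable — one SCC of size 5.
{B, F} are all mutually reachable — one SCC of size 2.
{I} is an SCC by itself.
{D} is an SCC by itself.
That gives 4 strongly connected components.

4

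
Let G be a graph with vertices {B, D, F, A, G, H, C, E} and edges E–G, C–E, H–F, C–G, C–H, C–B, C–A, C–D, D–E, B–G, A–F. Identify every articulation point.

Removing C increases the component count from 1 to 2, so C is a cut vertex.
By contrast removing G leaves 1 component; it is not a cut vertex. No other vertex is a cut vertex either.

C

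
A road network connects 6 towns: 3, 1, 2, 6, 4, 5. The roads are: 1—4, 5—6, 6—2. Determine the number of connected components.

3

3 is isolated — a component by itself.
Starting from 1 we can reach 1, 4. That is one component of size 2.
Starting from 2 we can reach 2, 5, 6. That is one component of size 3.
Total: 3 components.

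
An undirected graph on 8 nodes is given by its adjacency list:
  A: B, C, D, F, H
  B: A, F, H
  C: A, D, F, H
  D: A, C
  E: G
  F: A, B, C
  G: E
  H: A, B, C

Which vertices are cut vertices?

none

Removing G, for instance, still leaves 2 components. No single vertex removal increases the component count — the graph has no articulation points.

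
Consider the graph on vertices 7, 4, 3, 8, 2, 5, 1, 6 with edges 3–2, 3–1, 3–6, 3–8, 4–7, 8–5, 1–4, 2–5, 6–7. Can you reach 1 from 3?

Yes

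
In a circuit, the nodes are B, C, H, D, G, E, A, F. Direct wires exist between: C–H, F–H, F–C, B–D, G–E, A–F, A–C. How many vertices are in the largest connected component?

4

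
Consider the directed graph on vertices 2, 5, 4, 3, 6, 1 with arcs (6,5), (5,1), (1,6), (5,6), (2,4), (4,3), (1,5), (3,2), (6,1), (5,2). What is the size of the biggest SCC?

3

{2, 3, 4} are all mutually reachable — one SCC of size 3.
{1, 5, 6} are all mutually reachable — one SCC of size 3.
The largest has 3 vertices.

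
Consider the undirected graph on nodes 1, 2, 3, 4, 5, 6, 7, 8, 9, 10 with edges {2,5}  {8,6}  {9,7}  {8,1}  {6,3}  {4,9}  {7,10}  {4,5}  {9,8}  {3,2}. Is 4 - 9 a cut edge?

No

After removing 4 - 9, the path 4-5-2-3-6-8-9 still connects them, so the edge is not a bridge.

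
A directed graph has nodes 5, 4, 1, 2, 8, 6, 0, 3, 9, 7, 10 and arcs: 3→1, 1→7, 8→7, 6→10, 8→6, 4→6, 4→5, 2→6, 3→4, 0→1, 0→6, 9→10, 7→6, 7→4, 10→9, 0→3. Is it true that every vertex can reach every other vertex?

There is no directed path from 6 to 3, so the graph is not strongly connected.

No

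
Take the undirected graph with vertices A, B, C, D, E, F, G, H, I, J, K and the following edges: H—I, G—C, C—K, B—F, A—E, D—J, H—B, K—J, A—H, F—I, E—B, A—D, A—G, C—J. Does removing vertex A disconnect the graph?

Deleting A raises the number of components from 1 to 2, so A is a cut vertex.

Yes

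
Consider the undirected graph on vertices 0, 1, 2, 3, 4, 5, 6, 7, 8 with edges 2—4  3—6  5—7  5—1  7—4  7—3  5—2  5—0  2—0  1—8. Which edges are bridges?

The edges on the cycle 5-2-4-7-5 are not bridges since each lies on that cycle.
But removing 8—1 disconnects 8 from 1; removing 3—6 disconnects 3 from 6; removing 3—7 disconnects 3 from 7; removing 5—1 disconnects 5 from 1 — these are bridges.

1-5, 1-8, 3-6, 3-7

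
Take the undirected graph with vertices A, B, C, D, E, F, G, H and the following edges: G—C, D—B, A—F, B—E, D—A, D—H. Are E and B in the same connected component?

Yes

From E we can reach A, B, D, E, F, H, which includes B.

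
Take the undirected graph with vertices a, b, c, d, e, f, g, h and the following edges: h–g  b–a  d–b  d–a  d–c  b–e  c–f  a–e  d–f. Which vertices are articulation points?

d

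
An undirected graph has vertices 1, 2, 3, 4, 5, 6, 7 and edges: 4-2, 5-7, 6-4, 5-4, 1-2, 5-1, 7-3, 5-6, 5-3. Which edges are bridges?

none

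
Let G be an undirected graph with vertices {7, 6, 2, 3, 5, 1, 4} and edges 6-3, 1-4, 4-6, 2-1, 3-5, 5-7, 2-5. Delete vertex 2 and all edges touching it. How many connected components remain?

1

With 2 gone, the remaining components are: {1, 3, 4, 5, 6, 7}.
That is 1 component.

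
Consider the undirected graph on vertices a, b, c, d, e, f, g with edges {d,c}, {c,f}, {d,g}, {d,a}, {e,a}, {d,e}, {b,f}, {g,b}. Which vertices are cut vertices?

Removing d increases the component count from 1 to 2, so d is a cut vertex.
By contrast removing f leaves 1 component; it is not a cut vertex. No other vertex is a cut vertex either.

d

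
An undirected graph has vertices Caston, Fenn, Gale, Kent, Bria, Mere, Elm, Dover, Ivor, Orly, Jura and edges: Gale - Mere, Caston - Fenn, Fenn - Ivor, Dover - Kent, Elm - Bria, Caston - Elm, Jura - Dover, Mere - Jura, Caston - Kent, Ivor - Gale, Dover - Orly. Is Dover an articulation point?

Deleting Dover raises the number of components from 1 to 2, so Dover is a cut vertex.

Yes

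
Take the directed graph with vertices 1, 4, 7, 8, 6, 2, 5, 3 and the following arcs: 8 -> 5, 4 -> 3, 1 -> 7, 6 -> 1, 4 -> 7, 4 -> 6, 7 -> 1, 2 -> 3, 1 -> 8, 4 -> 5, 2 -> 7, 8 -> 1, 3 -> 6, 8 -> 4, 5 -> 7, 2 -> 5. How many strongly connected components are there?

2

{1, 3, 4, 5, 6, 7, 8} are all mutually reachable — one SCC of size 7.
{2} is an SCC by itself.
That gives 2 strongly connected components.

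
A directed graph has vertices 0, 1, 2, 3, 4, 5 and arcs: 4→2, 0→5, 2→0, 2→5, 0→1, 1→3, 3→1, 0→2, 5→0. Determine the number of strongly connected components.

{0, 2, 5} are all mutually reachable — one SCC of size 3.
{1, 3} are all mutually reachable — one SCC of size 2.
{4} is an SCC by itself.
That gives 3 strongly connected components.

3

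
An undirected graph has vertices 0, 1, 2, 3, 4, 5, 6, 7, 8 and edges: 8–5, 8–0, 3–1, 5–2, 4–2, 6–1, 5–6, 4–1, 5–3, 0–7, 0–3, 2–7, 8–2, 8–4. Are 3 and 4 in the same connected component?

From 3 we can reach 0, 1, 2, 3, 4, 5, 6, 7, 8, which includes 4.

Yes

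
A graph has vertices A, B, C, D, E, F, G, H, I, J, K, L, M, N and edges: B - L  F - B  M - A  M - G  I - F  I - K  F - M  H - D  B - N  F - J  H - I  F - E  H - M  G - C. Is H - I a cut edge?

No

After removing H - I, the path H-M-F-I still connects them, so the edge is not a bridge.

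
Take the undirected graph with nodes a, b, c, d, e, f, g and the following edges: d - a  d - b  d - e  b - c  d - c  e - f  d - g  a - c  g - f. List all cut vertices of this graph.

d

Removing d increases the component count from 1 to 2, so d is a cut vertex.
By contrast removing g leaves 1 component; it is not a cut vertex. No other vertex is a cut vertex either.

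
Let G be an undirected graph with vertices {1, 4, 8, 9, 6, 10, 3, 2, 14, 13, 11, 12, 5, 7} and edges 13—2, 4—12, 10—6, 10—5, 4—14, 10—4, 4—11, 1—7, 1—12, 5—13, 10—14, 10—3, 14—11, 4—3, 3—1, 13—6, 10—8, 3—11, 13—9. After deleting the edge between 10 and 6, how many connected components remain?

1

10 and 6 are still connected via 10-5-13-6, so the component count stays at 1.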